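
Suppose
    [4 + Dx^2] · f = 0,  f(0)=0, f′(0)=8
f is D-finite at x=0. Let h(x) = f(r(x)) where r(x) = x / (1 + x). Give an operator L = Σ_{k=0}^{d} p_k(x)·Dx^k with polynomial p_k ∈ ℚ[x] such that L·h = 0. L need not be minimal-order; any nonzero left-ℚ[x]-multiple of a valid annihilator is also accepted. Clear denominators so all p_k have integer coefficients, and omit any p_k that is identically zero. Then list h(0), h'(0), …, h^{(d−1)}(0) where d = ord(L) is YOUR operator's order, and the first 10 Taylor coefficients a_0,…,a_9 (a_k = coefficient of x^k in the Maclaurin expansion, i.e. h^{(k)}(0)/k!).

f: a_k = 0, 8, 0, -16/3, 0, 16/15, 0, -32/315, 0, 16/2835, …
h₀=f(r): pull back L_f along r ⇒ L₀.
L = 4 + (2 + 6·x + 6·x^2 + 2·x^3)·Dx + (1 + 4·x + 6·x^2 + 4·x^3 + x^4)·Dx^2  (order 2).
h: a_k = 0, 8, -8, 8/3, 8, -344/15, 40, -17672/315, 3032/45, -197048/2835, …
ICs: h(0) = 0, h′(0) = 8.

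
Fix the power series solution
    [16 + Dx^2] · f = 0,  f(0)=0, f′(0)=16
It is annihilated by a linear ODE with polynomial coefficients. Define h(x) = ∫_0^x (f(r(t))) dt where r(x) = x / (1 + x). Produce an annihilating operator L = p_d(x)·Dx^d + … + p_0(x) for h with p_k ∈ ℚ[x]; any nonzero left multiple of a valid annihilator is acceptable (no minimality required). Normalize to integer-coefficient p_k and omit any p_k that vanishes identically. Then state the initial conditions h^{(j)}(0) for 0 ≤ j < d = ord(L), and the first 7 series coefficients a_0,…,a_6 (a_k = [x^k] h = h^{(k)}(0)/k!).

L = 16·Dx + (2 + 6·x + 6·x^2 + 2·x^3)·Dx^2 + (1 + 4·x + 6·x^2 + 4·x^3 + x^4)·Dx^3  (order 3).
h: a_k = 0, 0, 8, -16/3, -20/3, 112/5, -1544/45, …
ICs: h(0) = 0, h′(0) = 0, h′′(0) = 16.

f: a_k = 0, 16, 0, -128/3, 0, 512/15, 0, …
L₀ from L_f via x↦r, Dx↦r'^{-1}Dx.
h=∫₀ˣh₀: take L = L₀·Dx.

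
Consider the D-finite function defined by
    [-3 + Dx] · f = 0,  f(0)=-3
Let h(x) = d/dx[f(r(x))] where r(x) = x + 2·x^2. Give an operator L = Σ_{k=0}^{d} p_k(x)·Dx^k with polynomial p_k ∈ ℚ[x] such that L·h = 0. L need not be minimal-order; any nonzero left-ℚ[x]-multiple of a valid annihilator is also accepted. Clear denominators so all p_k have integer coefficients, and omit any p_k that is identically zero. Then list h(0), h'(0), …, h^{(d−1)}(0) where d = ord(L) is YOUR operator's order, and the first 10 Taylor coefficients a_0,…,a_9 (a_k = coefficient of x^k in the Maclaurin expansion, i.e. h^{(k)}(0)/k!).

L = (7 + 24·x + 48·x^2) + (-1 - 4·x)·Dx  (order 1).
h: a_k = -9, -63, -405/2, -1161/2, -9963/8, -99549/40, -338661/80, -760671/112, -6274503/640, -60280767/4480, …
ICs: h(0) = -9.

f: a_k = -3, -9, -27/2, -27/2, -81/8, -243/40, -243/80, -729/560, -2187/4480, -729/4480, …
L₀ from L_f via x↦r, Dx↦r'^{-1}Dx.
h=h₀': d/dx-closure on L₀ ⇒ L.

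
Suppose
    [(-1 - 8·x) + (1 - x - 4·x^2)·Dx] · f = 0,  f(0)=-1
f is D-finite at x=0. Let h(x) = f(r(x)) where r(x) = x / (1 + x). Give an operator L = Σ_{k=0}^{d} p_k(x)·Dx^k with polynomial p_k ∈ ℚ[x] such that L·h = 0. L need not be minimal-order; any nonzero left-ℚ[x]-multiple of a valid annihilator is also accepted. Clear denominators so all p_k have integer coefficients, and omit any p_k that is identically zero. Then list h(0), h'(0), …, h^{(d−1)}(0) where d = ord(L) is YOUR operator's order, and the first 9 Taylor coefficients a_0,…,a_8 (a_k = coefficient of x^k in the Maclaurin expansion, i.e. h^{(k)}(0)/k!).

f: a_k = -1, -1, -5, -9, -29, -65, -181, -441, -1165, …
h₀=f(r): pull back L_f along r ⇒ L₀.
L = (1 + 9·x) + (-1 - 2·x + 3·x^2 + 4·x^3)·Dx  (order 1).
h: a_k = -1, -1, -4, 0, -16, 16, -80, 144, -464, …
ICs: h(0) = -1.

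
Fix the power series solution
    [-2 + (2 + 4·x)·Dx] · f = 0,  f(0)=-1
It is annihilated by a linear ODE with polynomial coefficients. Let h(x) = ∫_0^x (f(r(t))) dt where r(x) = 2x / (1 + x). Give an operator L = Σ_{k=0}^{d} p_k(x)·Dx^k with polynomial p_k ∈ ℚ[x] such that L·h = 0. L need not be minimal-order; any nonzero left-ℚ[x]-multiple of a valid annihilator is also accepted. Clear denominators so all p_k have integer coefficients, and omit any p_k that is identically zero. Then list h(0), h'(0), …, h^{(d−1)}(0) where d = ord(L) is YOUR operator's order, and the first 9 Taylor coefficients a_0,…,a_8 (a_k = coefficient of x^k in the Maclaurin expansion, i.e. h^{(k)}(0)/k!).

L = -2·Dx + (1 + 6·x + 5·x^2)·Dx^2  (order 2).
h: a_k = 0, -1, -1, 4/3, -5/2, 6, -17, 376/7, -731/4, …
ICs: h(0) = 0, h′(0) = -1.

f: a_k = -1, -1, 1/2, -1/2, 5/8, -7/8, 21/16, -33/16, 429/128, …
Substitute x→r, Dx→(1/r')Dx; clear ⇒ L₀.
∫: right-multiply L₀ by Dx.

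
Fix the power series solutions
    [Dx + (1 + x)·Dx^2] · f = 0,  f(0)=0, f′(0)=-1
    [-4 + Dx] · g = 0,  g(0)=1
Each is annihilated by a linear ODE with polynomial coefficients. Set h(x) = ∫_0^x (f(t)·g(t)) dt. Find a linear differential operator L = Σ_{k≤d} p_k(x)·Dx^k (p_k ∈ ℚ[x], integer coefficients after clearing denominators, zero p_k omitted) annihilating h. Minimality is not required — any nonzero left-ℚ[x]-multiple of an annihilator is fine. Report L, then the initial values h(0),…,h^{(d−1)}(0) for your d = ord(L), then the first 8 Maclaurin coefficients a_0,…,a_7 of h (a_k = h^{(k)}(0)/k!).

L = (12 + 16·x)·Dx + (-7 - 8·x)·Dx^2 + (1 + x)·Dx^3  (order 3).
h: a_k = 0, 0, -1/2, -7/6, -19/12, -31/20, -6/5, -97/126, …
ICs: h(0) = 0, h′(0) = 0, h′′(0) = -1.

f: a_k = 0, -1, 1/2, -1/3, 1/4, -1/5, 1/6, -1/7, …
g: a_k = 1, 4, 8, 32/3, 32/3, 128/15, 256/45, 1024/315, …
L₀ := L_f ⊗_s L_g (sym. prod.), ord ≤ 2.
h=∫₀ˣh₀: take L = L₀·Dx.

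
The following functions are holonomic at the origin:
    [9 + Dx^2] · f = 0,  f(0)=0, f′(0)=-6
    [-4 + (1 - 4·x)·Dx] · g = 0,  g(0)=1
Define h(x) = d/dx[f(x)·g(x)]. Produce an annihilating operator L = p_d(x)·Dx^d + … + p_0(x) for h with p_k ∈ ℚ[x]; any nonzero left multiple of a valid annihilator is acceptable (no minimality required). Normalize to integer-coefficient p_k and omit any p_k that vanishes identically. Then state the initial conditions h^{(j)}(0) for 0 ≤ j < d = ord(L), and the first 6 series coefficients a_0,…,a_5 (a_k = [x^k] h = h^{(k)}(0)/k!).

f: a_k = 0, -6, 0, 9, 0, -81/20, …
g: a_k = 1, 4, 16, 64, 256, 1024, …
L₀ := L_f ⊗_s L_g (sym. prod.), ord ≤ 2.
h=h₀': d/dx-closure on L₀ ⇒ L.
L = (-23 - 72·x + 144·x^2) + (-8 + 32·x)·Dx + (1 - 8·x + 16·x^2)·Dx^2  (order 2).
h: a_k = -6, -48, -261, -1392, -27921/4, -167526/5, …
ICs: h(0) = -6, h′(0) = -48.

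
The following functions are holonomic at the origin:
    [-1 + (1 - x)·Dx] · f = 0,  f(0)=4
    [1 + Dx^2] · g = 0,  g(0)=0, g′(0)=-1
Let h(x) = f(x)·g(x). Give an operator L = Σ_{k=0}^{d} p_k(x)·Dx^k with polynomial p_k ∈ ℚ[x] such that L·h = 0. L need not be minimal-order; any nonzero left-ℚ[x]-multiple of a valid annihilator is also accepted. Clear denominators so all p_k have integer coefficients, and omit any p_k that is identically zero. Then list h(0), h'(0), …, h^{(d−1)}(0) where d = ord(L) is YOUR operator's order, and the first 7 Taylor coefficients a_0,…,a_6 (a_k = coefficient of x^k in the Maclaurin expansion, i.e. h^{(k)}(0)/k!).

L = (-1 + x) + 2·Dx + (-1 + x)·Dx^2  (order 2).
h: a_k = 0, -4, -4, -10/3, -10/3, -101/30, -101/30, …
ICs: h(0) = 0, h′(0) = -4.

f: a_k = 4, 4, 4, 4, 4, 4, 4, …
g: a_k = 0, -1, 0, 1/6, 0, -1/120, 0, …
f·g: L₀ = L_f ⊗_s L_g, ord ≤ 1·2.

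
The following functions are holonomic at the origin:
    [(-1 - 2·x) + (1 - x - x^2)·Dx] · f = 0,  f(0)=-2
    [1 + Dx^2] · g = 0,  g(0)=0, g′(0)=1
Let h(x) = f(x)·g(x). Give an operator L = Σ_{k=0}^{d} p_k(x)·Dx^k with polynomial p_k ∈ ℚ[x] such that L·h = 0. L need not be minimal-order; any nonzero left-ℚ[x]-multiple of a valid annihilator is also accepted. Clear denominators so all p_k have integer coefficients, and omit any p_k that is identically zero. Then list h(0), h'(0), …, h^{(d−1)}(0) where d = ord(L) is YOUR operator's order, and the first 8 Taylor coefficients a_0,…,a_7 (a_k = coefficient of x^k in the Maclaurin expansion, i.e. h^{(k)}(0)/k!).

L = (1 + x + x^2) + (2 + 4·x)·Dx + (-1 + x + x^2)·Dx^2  (order 2).
h: a_k = 0, -2, -2, -11/3, -17/3, -187/20, -901/60, -61403/2520, …
ICs: h(0) = 0, h′(0) = -2.

f: a_k = -2, -2, -4, -6, -10, -16, -26, -42, …
g: a_k = 0, 1, 0, -1/6, 0, 1/120, 0, -1/5040, …
Sym-product of L_f,L_g gives L₀ (≤ ord 2).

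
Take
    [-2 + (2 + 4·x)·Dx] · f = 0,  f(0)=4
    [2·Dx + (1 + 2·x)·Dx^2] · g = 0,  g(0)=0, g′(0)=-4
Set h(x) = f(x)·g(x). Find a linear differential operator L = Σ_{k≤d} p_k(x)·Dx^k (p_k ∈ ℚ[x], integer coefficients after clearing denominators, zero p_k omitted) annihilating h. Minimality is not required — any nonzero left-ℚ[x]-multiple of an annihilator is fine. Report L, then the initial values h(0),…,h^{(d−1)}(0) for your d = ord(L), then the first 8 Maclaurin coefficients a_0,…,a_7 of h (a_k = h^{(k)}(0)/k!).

f: a_k = 4, 4, -2, 2, -5/2, 7/2, -21/4, 33/4, …
g: a_k = 0, -4, 4, -16/3, 8, -64/5, 64/3, -256/7, …
h₀=f·g: eliminate ⇒ L₀, order ≤ 1·2.
L = 1 + (1 + 4·x + 4·x^2)·Dx^2  (order 2).
h: a_k = 0, -16, 0, 8/3, -16/3, 142/15, -248/15, 3043/105, …
ICs: h(0) = 0, h′(0) = -16.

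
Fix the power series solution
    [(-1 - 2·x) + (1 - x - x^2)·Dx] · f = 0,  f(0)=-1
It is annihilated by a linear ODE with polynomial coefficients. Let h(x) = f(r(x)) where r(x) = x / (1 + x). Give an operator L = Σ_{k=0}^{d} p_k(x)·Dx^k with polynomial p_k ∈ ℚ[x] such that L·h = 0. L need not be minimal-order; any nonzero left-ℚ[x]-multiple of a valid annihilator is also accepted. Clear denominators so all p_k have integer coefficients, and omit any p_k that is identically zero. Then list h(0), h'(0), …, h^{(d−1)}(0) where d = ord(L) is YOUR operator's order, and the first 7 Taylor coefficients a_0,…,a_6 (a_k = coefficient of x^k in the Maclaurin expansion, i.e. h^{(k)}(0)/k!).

L = (1 + 3·x) + (-1 - 2·x + x^3)·Dx  (order 1).
h: a_k = -1, -1, -1, 0, -1, 1, -2, …
ICs: h(0) = -1.

f: a_k = -1, -1, -2, -3, -5, -8, -13, …
Change of var in L_f (x↦r) gives L₀.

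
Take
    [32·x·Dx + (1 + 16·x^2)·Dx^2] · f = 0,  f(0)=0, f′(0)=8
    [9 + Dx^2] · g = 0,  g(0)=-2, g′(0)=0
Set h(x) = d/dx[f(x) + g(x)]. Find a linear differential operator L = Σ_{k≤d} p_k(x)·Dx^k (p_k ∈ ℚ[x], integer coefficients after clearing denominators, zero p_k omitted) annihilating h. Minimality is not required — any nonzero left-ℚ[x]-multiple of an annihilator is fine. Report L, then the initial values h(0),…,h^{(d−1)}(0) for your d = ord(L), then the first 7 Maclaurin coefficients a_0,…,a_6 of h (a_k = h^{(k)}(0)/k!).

L = (-52704·x + 967680·x^3 + 663552·x^5) + (-207 + 13104·x^2 + 283392·x^4 + 331776·x^6)·Dx + (-5856·x + 107520·x^3 + 73728·x^5)·Dx^2 + (-23 + 1456·x^2 + 31488·x^4 + 36864·x^6)·Dx^3  (order 3).
h: a_k = 8, 18, -128, -27, 2048, 243/20, -32768, …
ICs: h(0) = 8, h′(0) = 18, h′′(0) = -256.

f: a_k = 0, 8, 0, -128/3, 0, 2048/5, 0, …
g: a_k = -2, 0, 9, 0, -27/4, 0, 81/40, …
Sum ⇒ L₀ = lclm(L_f,L_g) in ℚ(x)⟨Dx⟩.
h₀' ⇒ L via d/dx closure of L₀.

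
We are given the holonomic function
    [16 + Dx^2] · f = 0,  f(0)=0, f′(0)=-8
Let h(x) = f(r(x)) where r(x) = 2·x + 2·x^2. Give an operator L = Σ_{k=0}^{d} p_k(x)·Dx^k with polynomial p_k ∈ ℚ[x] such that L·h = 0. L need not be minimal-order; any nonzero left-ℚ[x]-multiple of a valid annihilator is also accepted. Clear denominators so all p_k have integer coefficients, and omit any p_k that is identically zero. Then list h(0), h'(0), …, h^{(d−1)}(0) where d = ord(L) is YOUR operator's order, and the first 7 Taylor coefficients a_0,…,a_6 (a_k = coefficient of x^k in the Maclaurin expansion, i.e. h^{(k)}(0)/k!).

L = (64 + 384·x + 768·x^2 + 512·x^3) - 2·Dx + (1 + 2·x)·Dx^2  (order 2).
h: a_k = 0, -16, -16, 512/3, 512, -512/15, -2560, …
ICs: h(0) = 0, h′(0) = -16.

f: a_k = 0, -8, 0, 64/3, 0, -256/15, 0, …
Change of var in L_f (x↦r) gives L₀.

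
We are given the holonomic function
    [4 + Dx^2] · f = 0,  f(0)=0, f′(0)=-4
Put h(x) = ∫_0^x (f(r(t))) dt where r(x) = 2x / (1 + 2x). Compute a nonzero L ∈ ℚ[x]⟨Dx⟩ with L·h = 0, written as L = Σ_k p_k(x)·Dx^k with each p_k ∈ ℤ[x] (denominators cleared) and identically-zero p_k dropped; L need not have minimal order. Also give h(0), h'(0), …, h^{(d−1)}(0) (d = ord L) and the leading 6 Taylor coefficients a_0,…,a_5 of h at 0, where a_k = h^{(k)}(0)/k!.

L = 16·Dx + (4 + 24·x + 48·x^2 + 32·x^3)·Dx^2 + (1 + 8·x + 24·x^2 + 32·x^3 + 16·x^4)·Dx^3  (order 3).
h: a_k = 0, 0, -4, 16/3, -8/3, -64/5, …
ICs: h(0) = 0, h′(0) = 0, h′′(0) = -8.

f: a_k = 0, -4, 0, 8/3, 0, -8/15, …
L₀ from L_f via x↦r, Dx↦r'^{-1}Dx.
Integrate: L := L₀·Dx.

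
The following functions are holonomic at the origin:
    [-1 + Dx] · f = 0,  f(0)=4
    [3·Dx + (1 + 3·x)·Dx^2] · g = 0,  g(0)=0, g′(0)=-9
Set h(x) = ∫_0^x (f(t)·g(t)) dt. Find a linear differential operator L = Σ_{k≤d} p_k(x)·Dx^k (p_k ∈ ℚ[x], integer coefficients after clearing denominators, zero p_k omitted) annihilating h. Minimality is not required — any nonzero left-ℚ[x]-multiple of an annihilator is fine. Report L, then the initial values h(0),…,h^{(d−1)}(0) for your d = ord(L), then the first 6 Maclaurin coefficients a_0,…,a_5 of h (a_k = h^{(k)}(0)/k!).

f: a_k = 4, 4, 2, 2/3, 1/6, 1/30, …
g: a_k = 0, -9, 27/2, -27, 243/4, -729/5, …
Product ⇒ symmetric product L₀, ord ≤ 2.
Integrate: L := L₀·Dx.
L = (-2 + 3·x)·Dx + (1 - 6·x)·Dx^2 + (1 + 3·x)·Dx^3  (order 3).
h: a_k = 0, 0, -18, 6, -18, 156/5, …
ICs: h(0) = 0, h′(0) = 0, h′′(0) = -36.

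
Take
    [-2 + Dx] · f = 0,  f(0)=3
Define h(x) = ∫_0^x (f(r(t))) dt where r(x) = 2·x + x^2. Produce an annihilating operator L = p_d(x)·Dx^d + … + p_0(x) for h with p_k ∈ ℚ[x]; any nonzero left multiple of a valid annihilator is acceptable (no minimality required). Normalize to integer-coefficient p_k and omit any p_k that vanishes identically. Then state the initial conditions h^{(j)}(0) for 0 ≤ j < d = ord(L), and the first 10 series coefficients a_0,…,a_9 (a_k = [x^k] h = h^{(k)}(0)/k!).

f: a_k = 3, 6, 6, 4, 2, 4/5, 4/15, 8/105, 2/105, 4/945, …
L₀ from L_f via x↦r, Dx↦r'^{-1}Dx.
Integrate: L := L₀·Dx.
L = (-4 - 4·x)·Dx + Dx^2  (order 2).
h: a_k = 0, 3, 6, 10, 14, 86/5, 284/15, 1996/105, 370/21, 14386/945, …
ICs: h(0) = 0, h′(0) = 3.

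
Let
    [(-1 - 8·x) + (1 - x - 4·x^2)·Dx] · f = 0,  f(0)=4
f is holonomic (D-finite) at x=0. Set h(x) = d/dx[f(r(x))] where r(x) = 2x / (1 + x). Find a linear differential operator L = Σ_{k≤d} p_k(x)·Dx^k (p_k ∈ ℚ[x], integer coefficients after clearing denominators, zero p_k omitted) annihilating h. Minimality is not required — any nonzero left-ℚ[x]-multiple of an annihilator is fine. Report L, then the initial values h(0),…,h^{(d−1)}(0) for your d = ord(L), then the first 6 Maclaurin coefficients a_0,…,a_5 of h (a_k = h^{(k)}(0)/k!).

L = (18 + 102·x + 918·x^2 + 578·x^3) + (-1 - 18·x + 306·x^3 + 289·x^4)·Dx  (order 1).
h: a_k = 8, 144, 408, 4896, 11560, 124848, …
ICs: h(0) = 8.

f: a_k = 4, 4, 20, 36, 116, 260, …
h₀=f(r): pull back L_f along r ⇒ L₀.
h₀' ⇒ L via d/dx closure of L₀.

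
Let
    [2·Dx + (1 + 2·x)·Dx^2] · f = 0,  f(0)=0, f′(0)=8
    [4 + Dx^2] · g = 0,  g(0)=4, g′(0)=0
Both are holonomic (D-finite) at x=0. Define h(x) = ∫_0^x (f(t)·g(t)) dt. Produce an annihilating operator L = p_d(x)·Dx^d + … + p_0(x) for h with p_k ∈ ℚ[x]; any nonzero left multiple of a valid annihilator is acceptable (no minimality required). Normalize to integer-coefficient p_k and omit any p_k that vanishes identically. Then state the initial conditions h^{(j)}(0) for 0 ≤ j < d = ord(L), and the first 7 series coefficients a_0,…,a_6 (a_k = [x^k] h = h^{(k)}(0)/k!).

f: a_k = 0, 8, -8, 32/3, -16, 128/5, -128/3, …
g: a_k = 4, 0, -8, 0, 8/3, 0, -16/45, …
Product ⇒ symmetric product L₀, ord ≤ 4.
h=∫₀ˣh₀: take L = L₀·Dx.
L = (-48 + 192·x + 1216·x^2 + 2048·x^3 + 1024·x^4)·Dx + (32 + 320·x + 768·x^2 + 512·x^3)·Dx^2 + (160·x + 672·x^2 + 1024·x^3 + 512·x^4)·Dx^3 + (8 + 80·x + 192·x^2 + 128·x^3)·Dx^4 + (3 + 28·x + 92·x^2 + 128·x^3 + 64·x^4)·Dx^5  (order 5).
h: a_k = 0, 0, 16, -32/3, -16/3, 0, 32/5, …
ICs: h(0) = 0, h′(0) = 0, h′′(0) = 32, h′′′(0) = -64, h′′′′(0) = -128.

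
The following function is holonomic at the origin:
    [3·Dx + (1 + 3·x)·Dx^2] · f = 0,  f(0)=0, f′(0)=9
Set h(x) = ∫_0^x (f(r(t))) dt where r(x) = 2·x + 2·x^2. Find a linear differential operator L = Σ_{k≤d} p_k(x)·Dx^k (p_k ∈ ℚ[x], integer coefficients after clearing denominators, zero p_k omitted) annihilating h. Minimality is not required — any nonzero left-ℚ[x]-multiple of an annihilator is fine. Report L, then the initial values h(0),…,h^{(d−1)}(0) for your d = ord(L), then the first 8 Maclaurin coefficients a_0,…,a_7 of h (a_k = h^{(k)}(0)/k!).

f: a_k = 0, 9, -27/2, 27, -243/4, 729/5, -729/2, 6561/7, …
L₀ from L_f via x↦r, Dx↦r'^{-1}Dx.
Integrate: L := L₀·Dx.
L = (4 + 12·x + 12·x^2)·Dx^2 + (1 + 8·x + 18·x^2 + 12·x^3)·Dx^3  (order 3).
h: a_k = 0, 0, 9, -12, 27, -378/5, 1188/5, -5616/7, …
ICs: h(0) = 0, h′(0) = 0, h′′(0) = 18.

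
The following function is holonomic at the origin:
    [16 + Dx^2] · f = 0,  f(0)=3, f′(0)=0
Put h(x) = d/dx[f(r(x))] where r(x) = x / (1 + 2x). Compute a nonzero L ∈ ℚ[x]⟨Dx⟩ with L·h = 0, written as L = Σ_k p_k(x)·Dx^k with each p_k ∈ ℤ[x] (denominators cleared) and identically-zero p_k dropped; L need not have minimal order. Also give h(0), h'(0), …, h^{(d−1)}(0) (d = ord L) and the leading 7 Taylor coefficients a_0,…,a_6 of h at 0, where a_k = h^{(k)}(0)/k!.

f: a_k = 3, 0, -24, 0, 32, 0, -256/15, …
L₀ from L_f via x↦r, Dx↦r'^{-1}Dx.
h₀' ⇒ L via d/dx closure of L₀.
L = (40 + 96·x + 96·x^2) + (12 + 72·x + 144·x^2 + 96·x^3)·Dx + (1 + 8·x + 24·x^2 + 32·x^3 + 16·x^4)·Dx^2  (order 2).
h: a_k = 0, -48, 288, -1024, 2560, -19712/5, -10752/5, …
ICs: h(0) = 0, h′(0) = -48.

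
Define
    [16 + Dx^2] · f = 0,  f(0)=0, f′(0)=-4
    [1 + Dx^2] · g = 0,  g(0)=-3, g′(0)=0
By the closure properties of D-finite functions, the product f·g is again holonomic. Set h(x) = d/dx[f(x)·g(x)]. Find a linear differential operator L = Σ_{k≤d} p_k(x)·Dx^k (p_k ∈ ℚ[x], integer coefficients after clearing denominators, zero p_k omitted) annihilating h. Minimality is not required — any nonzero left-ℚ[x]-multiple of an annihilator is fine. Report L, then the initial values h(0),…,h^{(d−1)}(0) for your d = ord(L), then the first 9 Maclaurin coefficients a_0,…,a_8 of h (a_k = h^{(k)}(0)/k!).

f: a_k = 0, -4, 0, 32/3, 0, -128/15, 0, 1024/315, 0, …
g: a_k = -3, 0, 3/2, 0, -1/8, 0, 1/240, 0, -1/13440, …
h₀=f·g: eliminate ⇒ L₀, order ≤ 2·2.
h=h₀': d/dx-closure on L₀ ⇒ L.
L = 225 + 34·Dx^2 + Dx^4  (order 4).
h: a_k = 12, 0, -114, 0, 421/2, 0, -10039/60, 0, 246601/3360, …
ICs: h(0) = 12, h′(0) = 0, h′′(0) = -228, h′′′(0) = 0.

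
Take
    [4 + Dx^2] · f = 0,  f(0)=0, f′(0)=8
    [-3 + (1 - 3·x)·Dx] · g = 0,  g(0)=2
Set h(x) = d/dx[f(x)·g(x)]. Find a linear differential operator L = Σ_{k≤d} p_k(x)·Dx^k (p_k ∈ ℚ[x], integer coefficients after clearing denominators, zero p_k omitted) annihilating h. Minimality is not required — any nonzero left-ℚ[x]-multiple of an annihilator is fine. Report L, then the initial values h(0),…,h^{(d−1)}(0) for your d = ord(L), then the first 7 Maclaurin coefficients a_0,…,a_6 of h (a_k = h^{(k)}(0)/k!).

L = (-14 - 24·x + 36·x^2) + (-6 + 18·x)·Dx + (1 - 6·x + 9·x^2)·Dx^2  (order 2).
h: a_k = 16, 96, 400, 1600, 18032/3, 108192/5, 3407984/45, …
ICs: h(0) = 16, h′(0) = 96.

f: a_k = 0, 8, 0, -16/3, 0, 16/15, 0, …
g: a_k = 2, 6, 18, 54, 162, 486, 1458, …
L₀ := L_f ⊗_s L_g (sym. prod.), ord ≤ 2.
Differentiate: ansatz ord ≤ ord L₀ ⇒ L.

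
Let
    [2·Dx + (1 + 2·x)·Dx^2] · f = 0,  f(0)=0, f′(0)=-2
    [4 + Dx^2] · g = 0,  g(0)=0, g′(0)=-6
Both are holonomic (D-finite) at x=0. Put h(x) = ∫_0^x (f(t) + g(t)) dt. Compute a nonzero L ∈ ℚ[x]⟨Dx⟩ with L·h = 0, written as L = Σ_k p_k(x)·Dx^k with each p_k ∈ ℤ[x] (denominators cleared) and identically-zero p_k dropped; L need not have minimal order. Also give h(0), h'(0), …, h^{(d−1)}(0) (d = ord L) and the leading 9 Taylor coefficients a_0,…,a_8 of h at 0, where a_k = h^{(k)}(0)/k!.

f: a_k = 0, -2, 2, -8/3, 4, -32/5, 32/3, -128/7, 32, …
g: a_k = 0, -6, 0, 4, 0, -4/5, 0, 8/105, 0, …
h₀=f+g: left-lcm gives L₀, ord ≤ 4.
∫: right-multiply L₀ by Dx.
L = (56 + 32·x + 32·x^2)·Dx^2 + (12 + 40·x + 48·x^2 + 32·x^3)·Dx^3 + (14 + 8·x + 8·x^2)·Dx^4 + (3 + 10·x + 12·x^2 + 8·x^3)·Dx^5  (order 5).
h: a_k = 0, 0, -4, 2/3, 1/3, 4/5, -6/5, 32/21, -239/105, …
ICs: h(0) = 0, h′(0) = 0, h′′(0) = -8, h′′′(0) = 4, h′′′′(0) = 8.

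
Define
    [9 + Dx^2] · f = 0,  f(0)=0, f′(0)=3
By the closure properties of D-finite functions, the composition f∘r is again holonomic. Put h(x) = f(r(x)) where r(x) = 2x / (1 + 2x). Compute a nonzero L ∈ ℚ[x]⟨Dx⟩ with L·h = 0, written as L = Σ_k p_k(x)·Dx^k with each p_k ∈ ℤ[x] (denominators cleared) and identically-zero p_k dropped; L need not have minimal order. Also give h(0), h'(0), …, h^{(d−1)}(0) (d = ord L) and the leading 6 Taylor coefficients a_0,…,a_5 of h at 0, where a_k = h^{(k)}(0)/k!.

L = 36 + (4 + 24·x + 48·x^2 + 32·x^3)·Dx + (1 + 8·x + 24·x^2 + 32·x^3 + 16·x^4)·Dx^2  (order 2).
h: a_k = 0, 6, -12, -12, 168, -3516/5, …
ICs: h(0) = 0, h′(0) = 6.

f: a_k = 0, 3, 0, -9/2, 0, 81/40, …
Change of var in L_f (x↦r) gives L₀.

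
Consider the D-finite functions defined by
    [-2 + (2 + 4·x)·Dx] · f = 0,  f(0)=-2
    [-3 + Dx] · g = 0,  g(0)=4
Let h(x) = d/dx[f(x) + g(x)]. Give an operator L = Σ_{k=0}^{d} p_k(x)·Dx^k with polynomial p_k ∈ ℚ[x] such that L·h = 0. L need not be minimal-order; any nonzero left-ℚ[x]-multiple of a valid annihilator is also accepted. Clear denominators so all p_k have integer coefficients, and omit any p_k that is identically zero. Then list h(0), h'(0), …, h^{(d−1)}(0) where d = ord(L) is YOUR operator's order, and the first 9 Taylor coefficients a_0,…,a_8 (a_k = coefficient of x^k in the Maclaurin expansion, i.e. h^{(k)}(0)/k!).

L = (-9 - 9·x) + (-3 - 18·x - 18·x^2)·Dx + (2 + 7·x + 6·x^2)·Dx^2  (order 2).
h: a_k = 10, 38, 51, 59, 127/4, 801/20, -669/40, 16473/280, -220851/2240, …
ICs: h(0) = 10, h′(0) = 38.

f: a_k = -2, -2, 1, -1, 5/4, -7/4, 21/8, -33/8, 429/64, …
g: a_k = 4, 12, 18, 18, 27/2, 81/10, 81/20, 243/140, 729/1120, …
h₀=f+g: left-lcm gives L₀, ord ≤ 2.
Derive L from L₀ (diff closure).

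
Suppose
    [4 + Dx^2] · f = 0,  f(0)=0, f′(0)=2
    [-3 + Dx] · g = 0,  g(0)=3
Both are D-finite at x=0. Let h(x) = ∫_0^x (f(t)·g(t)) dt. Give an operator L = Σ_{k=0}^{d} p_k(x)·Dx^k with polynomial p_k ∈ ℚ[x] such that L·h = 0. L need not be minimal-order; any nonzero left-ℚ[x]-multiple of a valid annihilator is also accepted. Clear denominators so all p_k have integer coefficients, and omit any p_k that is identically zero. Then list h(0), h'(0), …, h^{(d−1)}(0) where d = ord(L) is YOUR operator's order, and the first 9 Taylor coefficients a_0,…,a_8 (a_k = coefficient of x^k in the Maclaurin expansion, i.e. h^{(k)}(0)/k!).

f: a_k = 0, 2, 0, -4/3, 0, 4/15, 0, -8/315, 0, …
g: a_k = 3, 9, 27/2, 27/2, 81/8, 243/40, 243/80, 729/560, 2187/4480, …
h₀=f·g: eliminate ⇒ L₀, order ≤ 2·1.
Integrate: L := L₀·Dx.
L = 13·Dx - 6·Dx^2 + Dx^3  (order 3).
h: a_k = 0, 0, 3, 6, 23/4, 3, 61/120, -69/140, -3277/6720, …
ICs: h(0) = 0, h′(0) = 0, h′′(0) = 6.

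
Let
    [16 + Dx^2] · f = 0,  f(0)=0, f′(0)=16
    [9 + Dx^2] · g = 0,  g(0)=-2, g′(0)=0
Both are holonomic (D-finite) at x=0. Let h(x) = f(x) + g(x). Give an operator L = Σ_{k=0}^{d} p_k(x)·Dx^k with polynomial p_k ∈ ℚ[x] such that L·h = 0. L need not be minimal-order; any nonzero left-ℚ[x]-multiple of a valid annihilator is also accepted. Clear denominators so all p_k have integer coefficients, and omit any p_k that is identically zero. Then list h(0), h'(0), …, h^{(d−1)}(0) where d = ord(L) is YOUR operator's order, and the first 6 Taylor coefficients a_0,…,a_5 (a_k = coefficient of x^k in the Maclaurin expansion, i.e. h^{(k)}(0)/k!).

f: a_k = 0, 16, 0, -128/3, 0, 512/15, …
g: a_k = -2, 0, 9, 0, -27/4, 0, …
L₀ := lclm(L_f,L_g); ord L₀ ≤ 2+2.
L = 144 + 25·Dx^2 + Dx^4  (order 4).
h: a_k = -2, 16, 9, -128/3, -27/4, 512/15, …
ICs: h(0) = -2, h′(0) = 16, h′′(0) = 18, h′′′(0) = -256.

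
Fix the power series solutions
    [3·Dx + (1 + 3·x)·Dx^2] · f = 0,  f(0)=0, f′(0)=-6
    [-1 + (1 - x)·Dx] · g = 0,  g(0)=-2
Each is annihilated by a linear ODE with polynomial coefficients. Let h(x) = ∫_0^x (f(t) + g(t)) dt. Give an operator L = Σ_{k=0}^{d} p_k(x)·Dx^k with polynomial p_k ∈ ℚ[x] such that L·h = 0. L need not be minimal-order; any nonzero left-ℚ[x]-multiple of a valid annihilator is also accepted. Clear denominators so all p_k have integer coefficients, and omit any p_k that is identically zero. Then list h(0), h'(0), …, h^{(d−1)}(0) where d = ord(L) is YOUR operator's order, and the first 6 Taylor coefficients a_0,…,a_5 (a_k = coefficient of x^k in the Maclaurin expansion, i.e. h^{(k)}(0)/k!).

f: a_k = 0, -6, 9, -18, 81/2, -486/5, …
g: a_k = -2, -2, -2, -2, -2, -2, …
L₀ := lclm(L_f,L_g); ord L₀ ≤ 2+1.
Integrate: L := L₀·Dx.
L = (-54 - 18·x)·Dx^2 + (12 - 72·x - 36·x^2)·Dx^3 + (5 + 13·x - 9·x^2 - 9·x^3)·Dx^4  (order 4).
h: a_k = 0, -2, -4, 7/3, -5, 77/10, …
ICs: h(0) = 0, h′(0) = -2, h′′(0) = -8, h′′′(0) = 14.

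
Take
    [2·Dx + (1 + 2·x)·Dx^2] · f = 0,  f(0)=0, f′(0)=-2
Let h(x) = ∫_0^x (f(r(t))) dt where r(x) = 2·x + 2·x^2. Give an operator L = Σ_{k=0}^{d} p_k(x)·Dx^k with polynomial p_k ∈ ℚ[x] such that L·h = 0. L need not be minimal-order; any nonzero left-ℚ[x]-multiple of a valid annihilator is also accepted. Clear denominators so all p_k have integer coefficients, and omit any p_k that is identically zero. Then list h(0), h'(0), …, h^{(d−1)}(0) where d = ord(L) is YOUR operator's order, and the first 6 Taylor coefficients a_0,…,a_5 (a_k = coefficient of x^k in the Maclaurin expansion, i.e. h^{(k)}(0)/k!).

f: a_k = 0, -2, 2, -8/3, 4, -32/5, …
Substitute x→r, Dx→(1/r')Dx; clear ⇒ L₀.
h=∫₀ˣh₀: take L = L₀·Dx.
L = 2·Dx^2 + (1 + 2·x)·Dx^3  (order 3).
h: a_k = 0, 0, -2, 4/3, -4/3, 8/5, …
ICs: h(0) = 0, h′(0) = 0, h′′(0) = -4.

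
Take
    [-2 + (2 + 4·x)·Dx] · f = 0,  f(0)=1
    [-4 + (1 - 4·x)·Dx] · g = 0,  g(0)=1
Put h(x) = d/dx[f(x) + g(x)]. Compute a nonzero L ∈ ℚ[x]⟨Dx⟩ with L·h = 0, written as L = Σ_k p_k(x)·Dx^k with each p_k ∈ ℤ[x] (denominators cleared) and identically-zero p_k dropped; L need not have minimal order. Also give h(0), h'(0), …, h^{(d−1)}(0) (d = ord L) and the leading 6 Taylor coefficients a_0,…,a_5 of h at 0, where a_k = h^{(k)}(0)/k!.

f: a_k = 1, 1, -1/2, 1/2, -5/8, 7/8, …
g: a_k = 1, 4, 16, 64, 256, 1024, …
Weyl lclm of L_f,L_g ⇒ L₀ (ord ≤ 2).
Differentiate: ansatz ord ≤ ord L₀ ⇒ L.
L = (-40 - 32·x) + (-31 - 136·x - 112·x^2)·Dx + (3 - 2·x - 32·x^2 - 32·x^3)·Dx^2  (order 2).
h: a_k = 5, 31, 387/2, 2043/2, 40995/8, 196545/8, …
ICs: h(0) = 5, h′(0) = 31.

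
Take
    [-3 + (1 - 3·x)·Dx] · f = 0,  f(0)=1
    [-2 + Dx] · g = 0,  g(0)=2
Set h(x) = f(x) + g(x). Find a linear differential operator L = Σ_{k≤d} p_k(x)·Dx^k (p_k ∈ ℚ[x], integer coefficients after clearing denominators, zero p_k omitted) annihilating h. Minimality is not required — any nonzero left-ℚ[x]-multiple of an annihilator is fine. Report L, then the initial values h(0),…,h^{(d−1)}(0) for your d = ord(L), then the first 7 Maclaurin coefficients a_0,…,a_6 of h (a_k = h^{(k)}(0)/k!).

f: a_k = 1, 3, 9, 27, 81, 243, 729, …
g: a_k = 2, 4, 4, 8/3, 4/3, 8/15, 8/45, …
f+g: L₀ = lclm(L_f,L_g), ord ≤ 1+1.
L = (-24 - 36·x) + (14 + 24·x - 36·x^2)·Dx + (-1 - 3·x + 18·x^2)·Dx^2  (order 2).
h: a_k = 3, 7, 13, 89/3, 247/3, 3653/15, 32813/45, …
ICs: h(0) = 3, h′(0) = 7.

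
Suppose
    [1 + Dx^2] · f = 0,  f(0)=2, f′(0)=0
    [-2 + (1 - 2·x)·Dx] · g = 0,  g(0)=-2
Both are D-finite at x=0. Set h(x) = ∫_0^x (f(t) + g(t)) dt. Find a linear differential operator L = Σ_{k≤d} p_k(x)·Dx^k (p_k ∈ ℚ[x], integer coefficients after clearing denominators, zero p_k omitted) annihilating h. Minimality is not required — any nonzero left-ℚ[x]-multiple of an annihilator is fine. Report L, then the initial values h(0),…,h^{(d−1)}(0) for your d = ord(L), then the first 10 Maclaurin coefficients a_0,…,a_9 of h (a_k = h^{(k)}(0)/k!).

L = (-50 + 8·x - 8·x^2)·Dx + (9 - 22·x + 12·x^2 - 8·x^3)·Dx^2 + (-50 + 8·x - 8·x^2)·Dx^3 + (9 - 22·x + 12·x^2 - 8·x^3)·Dx^4  (order 4).
h: a_k = 0, 0, -2, -3, -4, -383/60, -32/3, -6583/360, -32, -10321919/181440, …
ICs: h(0) = 0, h′(0) = 0, h′′(0) = -4, h′′′(0) = -18.

f: a_k = 2, 0, -1, 0, 1/12, 0, -1/360, 0, 1/20160, 0, …
g: a_k = -2, -4, -8, -16, -32, -64, -128, -256, -512, -1024, …
h₀=f+g: left-lcm gives L₀, ord ≤ 3.
h=∫h₀ ⇒ L = L₀·Dx.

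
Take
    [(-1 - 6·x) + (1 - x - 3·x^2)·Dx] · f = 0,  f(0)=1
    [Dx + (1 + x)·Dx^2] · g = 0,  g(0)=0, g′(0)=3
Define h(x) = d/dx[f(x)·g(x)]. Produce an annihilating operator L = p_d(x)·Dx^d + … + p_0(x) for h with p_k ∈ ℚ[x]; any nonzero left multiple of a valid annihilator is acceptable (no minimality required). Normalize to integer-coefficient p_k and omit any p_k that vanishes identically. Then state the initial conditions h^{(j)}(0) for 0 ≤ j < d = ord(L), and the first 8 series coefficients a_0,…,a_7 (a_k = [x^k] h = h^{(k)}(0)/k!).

f: a_k = 1, 1, 4, 7, 19, 40, 97, 217, …
g: a_k = 0, 3, -3/2, 1, -3/4, 3/5, -1/2, 3/7, …
Sym-product of L_f,L_g gives L₀ (≤ ord 2).
h₀' ⇒ L via d/dx closure of L₀.
L = (142 + 378·x + 324·x^2) + (19 + 173·x + 396·x^2 + 252·x^3)·Dx + (-7 - 12·x + 28·x^2 + 69·x^3 + 36·x^4)·Dx^2  (order 2).
h: a_k = 3, 3, 69/2, 61, 1007/4, 2868/5, 34591/20, 149381/35, …
ICs: h(0) = 3, h′(0) = 3.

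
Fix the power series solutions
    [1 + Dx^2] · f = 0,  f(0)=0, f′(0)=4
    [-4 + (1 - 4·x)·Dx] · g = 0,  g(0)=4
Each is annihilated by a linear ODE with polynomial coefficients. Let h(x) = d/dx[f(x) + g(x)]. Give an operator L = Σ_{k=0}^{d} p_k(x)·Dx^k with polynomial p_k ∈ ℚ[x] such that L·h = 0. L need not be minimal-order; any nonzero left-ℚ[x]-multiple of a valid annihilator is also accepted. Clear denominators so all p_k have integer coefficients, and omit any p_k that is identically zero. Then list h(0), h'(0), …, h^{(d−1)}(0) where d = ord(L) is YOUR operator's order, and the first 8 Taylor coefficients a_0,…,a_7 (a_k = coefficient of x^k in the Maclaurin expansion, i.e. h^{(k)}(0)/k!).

L = (1544 - 64·x + 128·x^2) + (-97 + 396·x - 48·x^2 + 64·x^3)·Dx + (1544 - 64·x + 128·x^2)·Dx^2 + (-97 + 396·x - 48·x^2 + 64·x^3)·Dx^3  (order 3).
h: a_k = 20, 128, 766, 4096, 122881/6, 98304, 82575359/180, 2097152, …
ICs: h(0) = 20, h′(0) = 128, h′′(0) = 1532.

f: a_k = 0, 4, 0, -2/3, 0, 1/30, 0, -1/1260, …
g: a_k = 4, 16, 64, 256, 1024, 4096, 16384, 65536, …
f+g: L₀ = lclm(L_f,L_g), ord ≤ 2+1.
Derive L from L₀ (diff closure).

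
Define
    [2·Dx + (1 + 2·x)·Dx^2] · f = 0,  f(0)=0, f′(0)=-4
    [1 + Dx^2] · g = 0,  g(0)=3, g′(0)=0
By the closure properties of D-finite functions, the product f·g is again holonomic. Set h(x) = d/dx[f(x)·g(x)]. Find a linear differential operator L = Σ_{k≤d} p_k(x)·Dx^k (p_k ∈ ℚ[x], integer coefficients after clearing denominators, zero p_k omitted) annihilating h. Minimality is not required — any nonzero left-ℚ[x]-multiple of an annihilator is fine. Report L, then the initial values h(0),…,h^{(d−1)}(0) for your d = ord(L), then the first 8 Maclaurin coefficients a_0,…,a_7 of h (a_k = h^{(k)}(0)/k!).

L = (-52 - 31·x - 87·x^2 - 96·x^3 - 8·x^4 + 48·x^5 + 16·x^6) + (-33 - 98·x - 80·x^2 + 80·x^4 + 32·x^5)·Dx + (-55 - 46·x - 110·x^2 - 96·x^3 + 32·x^4 + 96·x^5 + 32·x^6)·Dx^2 + (-33 - 98·x - 80·x^2 + 80·x^4 + 32·x^5)·Dx^3 + (-3 - 15·x - 23·x^2 + 40·x^4 + 48·x^5 + 16·x^6)·Dx^4  (order 4).
h: a_k = -12, 24, -30, 72, -309/2, 315, -12763/20, 19318/15, …
ICs: h(0) = -12, h′(0) = 24, h′′(0) = -60, h′′′(0) = 432.

f: a_k = 0, -4, 4, -16/3, 8, -64/5, 64/3, -256/7, …
g: a_k = 3, 0, -3/2, 0, 1/8, 0, -1/240, 0, …
f·g: L₀ = L_f ⊗_s L_g, ord ≤ 2·2.
Differentiate: ansatz ord ≤ ord L₀ ⇒ L.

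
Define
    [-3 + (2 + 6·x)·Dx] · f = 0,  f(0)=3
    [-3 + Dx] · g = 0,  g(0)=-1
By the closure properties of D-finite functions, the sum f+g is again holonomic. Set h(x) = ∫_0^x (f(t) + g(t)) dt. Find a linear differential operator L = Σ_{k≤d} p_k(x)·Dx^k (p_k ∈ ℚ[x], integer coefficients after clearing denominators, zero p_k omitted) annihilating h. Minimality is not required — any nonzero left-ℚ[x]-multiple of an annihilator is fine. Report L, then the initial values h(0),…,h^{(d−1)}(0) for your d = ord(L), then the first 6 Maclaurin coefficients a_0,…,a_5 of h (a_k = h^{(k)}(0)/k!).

L = (27 + 54·x)·Dx + (-15 - 72·x - 108·x^2)·Dx^2 + (2 + 18·x + 36·x^2)·Dx^3  (order 3).
h: a_k = 0, 2, 3/4, -21/8, 9/64, -1647/640, …
ICs: h(0) = 0, h′(0) = 2, h′′(0) = 3/2.

f: a_k = 3, 9/2, -27/8, 81/16, -1215/128, 5103/256, …
g: a_k = -1, -3, -9/2, -9/2, -27/8, -81/40, …
h₀=f+g: left-lcm gives L₀, ord ≤ 2.
h=∫₀ˣh₀: take L = L₀·Dx.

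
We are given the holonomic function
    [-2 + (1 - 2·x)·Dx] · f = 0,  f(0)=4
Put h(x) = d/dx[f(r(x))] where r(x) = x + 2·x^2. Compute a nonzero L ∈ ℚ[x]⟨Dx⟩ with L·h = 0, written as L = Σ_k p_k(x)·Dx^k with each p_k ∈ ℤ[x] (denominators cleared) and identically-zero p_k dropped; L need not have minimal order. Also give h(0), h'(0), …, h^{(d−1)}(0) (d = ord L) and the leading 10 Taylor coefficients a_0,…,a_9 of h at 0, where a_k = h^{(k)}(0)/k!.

L = (8 + 24·x + 48·x^2) + (-1 - 2·x + 12·x^2 + 16·x^3)·Dx  (order 1).
h: a_k = 8, 64, 288, 1280, 5120, 19968, 75264, 278528, 1013760, 3645440, …
ICs: h(0) = 8.

f: a_k = 4, 8, 16, 32, 64, 128, 256, 512, 1024, 2048, …
Change of var in L_f (x↦r) gives L₀.
Differentiate: ansatz ord ≤ ord L₀ ⇒ L.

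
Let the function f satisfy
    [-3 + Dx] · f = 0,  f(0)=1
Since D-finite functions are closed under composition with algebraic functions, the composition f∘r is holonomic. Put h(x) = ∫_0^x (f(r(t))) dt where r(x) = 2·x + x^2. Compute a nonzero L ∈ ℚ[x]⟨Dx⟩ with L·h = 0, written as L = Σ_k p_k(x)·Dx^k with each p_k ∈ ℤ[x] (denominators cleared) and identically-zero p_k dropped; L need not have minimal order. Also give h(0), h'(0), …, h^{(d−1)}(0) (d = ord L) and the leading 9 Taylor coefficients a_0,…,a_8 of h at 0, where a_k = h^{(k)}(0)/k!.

f: a_k = 1, 3, 9/2, 9/2, 27/8, 81/40, 81/80, 243/560, 729/4480, …
Substitute x→r, Dx→(1/r')Dx; clear ⇒ L₀.
∫: right-multiply L₀ by Dx.
L = (-6 - 6·x)·Dx + Dx^2  (order 2).
h: a_k = 0, 1, 3, 7, 27/2, 45/2, 333/10, 3123/70, 15363/280, …
ICs: h(0) = 0, h′(0) = 1.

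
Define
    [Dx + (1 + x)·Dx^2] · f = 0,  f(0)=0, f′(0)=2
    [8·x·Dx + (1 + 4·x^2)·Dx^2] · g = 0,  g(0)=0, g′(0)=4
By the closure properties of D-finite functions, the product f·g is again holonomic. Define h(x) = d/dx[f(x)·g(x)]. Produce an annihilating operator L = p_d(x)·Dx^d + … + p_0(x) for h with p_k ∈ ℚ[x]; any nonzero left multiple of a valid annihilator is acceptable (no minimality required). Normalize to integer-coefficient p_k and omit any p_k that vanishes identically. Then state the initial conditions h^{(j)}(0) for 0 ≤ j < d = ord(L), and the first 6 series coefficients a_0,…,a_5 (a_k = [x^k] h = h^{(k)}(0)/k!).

L = (288 + 560·x + 3584·x^2 + 8640·x^3 + 7680·x^4 + 3328·x^5 + 1024·x^7) + (258 + 1840·x + 6992·x^2 + 19264·x^3 + 29440·x^4 + 23808·x^5 + 8960·x^6 + 3072·x^7 + 3584·x^8)·Dx + (36 + 628·x + 2496·x^2 + 6192·x^3 + 12288·x^4 + 15936·x^5 + 12288·x^6 + 5376·x^7 + 3072·x^8 + 2048·x^9)·Dx^2 + (17 + 66·x + 241·x^2 + 608·x^3 + 1152·x^4 + 1728·x^5 + 2016·x^6 + 1536·x^7 + 768·x^8 + 512·x^9 + 256·x^10)·Dx^3  (order 3).
h: a_k = 0, 16, -12, -32, 50/3, 2128/15, …
ICs: h(0) = 0, h′(0) = 16, h′′(0) = -24.

f: a_k = 0, 2, -1, 2/3, -1/2, 2/5, …
g: a_k = 0, 4, 0, -16/3, 0, 64/5, …
h₀=f·g: eliminate ⇒ L₀, order ≤ 2·2.
Differentiate: ansatz ord ≤ ord L₀ ⇒ L.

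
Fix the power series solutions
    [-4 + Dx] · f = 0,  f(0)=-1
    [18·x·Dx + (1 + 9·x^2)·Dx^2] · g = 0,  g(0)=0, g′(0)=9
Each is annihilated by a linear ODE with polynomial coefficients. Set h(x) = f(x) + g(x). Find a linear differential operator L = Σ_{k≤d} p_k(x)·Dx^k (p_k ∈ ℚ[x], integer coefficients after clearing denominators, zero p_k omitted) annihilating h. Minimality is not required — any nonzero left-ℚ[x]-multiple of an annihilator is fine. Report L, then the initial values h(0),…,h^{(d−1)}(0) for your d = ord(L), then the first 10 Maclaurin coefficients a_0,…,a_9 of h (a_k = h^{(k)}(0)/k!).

f: a_k = -1, -4, -8, -32/3, -32/3, -128/15, -256/45, -1024/315, -512/315, -2048/2835, …
g: a_k = 0, 9, 0, -27, 0, 729/5, 0, -6561/7, 0, 6561, …
L₀ := lclm(L_f,L_g); ord L₀ ≤ 1+2.
L = (36 - 144·x - 972·x^2 - 1296·x^3)·Dx + (-17 + 99·x^2 - 648·x^4)·Dx^2 + (2 + 9·x + 36·x^2 + 81·x^3 + 162·x^4)·Dx^3  (order 3).
h: a_k = -1, 5, -8, -113/3, -32/3, 2059/15, -256/45, -296269/315, -512/315, 18598387/2835, …
ICs: h(0) = -1, h′(0) = 5, h′′(0) = -16.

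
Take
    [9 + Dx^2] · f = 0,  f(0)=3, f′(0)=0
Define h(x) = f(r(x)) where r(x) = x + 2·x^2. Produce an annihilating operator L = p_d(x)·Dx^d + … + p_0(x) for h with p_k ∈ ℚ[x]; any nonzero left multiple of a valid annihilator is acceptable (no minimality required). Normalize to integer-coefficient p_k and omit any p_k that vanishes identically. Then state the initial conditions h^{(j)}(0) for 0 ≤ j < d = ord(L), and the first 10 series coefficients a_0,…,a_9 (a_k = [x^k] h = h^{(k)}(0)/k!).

L = (9 + 108·x + 432·x^2 + 576·x^3) - 4·Dx + (1 + 4·x)·Dx^2  (order 2).
h: a_k = 3, 0, -27/2, -54, -351/8, 81, 19197/80, 5751/20, -88533/4480, -133893/280, …
ICs: h(0) = 3, h′(0) = 0.

f: a_k = 3, 0, -27/2, 0, 81/8, 0, -243/80, 0, 2187/4480, 0, …
f∘r: x↦r, Dx↦Dx/r' in L_f ⇒ L₀.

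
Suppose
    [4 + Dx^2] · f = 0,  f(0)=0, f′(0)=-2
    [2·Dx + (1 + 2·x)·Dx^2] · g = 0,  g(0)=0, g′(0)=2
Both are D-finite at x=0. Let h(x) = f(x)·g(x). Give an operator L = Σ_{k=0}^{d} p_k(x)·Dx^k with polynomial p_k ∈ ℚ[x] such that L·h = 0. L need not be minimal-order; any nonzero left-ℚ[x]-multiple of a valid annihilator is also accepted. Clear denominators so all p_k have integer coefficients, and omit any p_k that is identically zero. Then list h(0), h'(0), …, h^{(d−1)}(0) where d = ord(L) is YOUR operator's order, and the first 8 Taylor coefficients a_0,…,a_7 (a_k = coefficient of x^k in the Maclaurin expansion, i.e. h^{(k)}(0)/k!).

L = (-48 + 192·x + 1216·x^2 + 2048·x^3 + 1024·x^4) + (32 + 320·x + 768·x^2 + 512·x^3)·Dx + (160·x + 672·x^2 + 1024·x^3 + 512·x^4)·Dx^2 + (8 + 80·x + 192·x^2 + 128·x^3)·Dx^3 + (3 + 28·x + 92·x^2 + 128·x^3 + 64·x^4)·Dx^4  (order 4).
h: a_k = 0, 0, -4, 4, -8/3, 16/3, -88/9, 248/15, …
ICs: h(0) = 0, h′(0) = 0, h′′(0) = -8, h′′′(0) = 24.

f: a_k = 0, -2, 0, 4/3, 0, -4/15, 0, 8/315, …
g: a_k = 0, 2, -2, 8/3, -4, 32/5, -32/3, 128/7, …
f·g: L₀ = L_f ⊗_s L_g, ord ≤ 2·2.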